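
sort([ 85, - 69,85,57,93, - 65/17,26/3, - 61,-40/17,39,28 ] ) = [ - 69, - 61, - 65/17, - 40/17, 26/3,28,39,57,85,85,93 ] 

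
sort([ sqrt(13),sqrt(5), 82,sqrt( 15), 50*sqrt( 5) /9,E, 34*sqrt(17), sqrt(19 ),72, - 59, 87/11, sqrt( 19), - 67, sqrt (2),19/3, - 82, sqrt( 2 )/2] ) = [  -  82, -67, - 59, sqrt(2)/2,sqrt (2 ), sqrt( 5 ),E , sqrt (13 ),  sqrt( 15), sqrt( 19), sqrt(19 ),  19/3, 87/11, 50*sqrt( 5 )/9,72, 82, 34*sqrt(17)]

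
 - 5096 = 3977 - 9073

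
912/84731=912/84731 = 0.01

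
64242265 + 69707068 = 133949333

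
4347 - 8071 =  - 3724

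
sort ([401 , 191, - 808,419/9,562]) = [ - 808,419/9, 191, 401, 562 ]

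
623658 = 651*958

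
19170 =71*270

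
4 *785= 3140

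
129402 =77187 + 52215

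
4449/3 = 1483= 1483.00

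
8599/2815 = 3 + 154/2815 =3.05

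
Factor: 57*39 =2223 = 3^2*13^1 * 19^1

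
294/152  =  1 + 71/76 =1.93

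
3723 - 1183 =2540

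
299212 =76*3937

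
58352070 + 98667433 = 157019503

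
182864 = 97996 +84868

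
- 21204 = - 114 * 186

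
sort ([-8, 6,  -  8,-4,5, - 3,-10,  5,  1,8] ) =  [ - 10,  -  8,- 8,  -  4,-3,1,5,5 , 6, 8]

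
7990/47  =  170 = 170.00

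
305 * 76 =23180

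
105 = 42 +63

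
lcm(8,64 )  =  64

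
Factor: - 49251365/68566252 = -2^( - 2) *5^1*43^ (-1)*67^1*79^1*271^( - 1 )*1471^( - 1 )* 1861^1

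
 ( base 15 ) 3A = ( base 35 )1K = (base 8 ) 67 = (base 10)55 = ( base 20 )2F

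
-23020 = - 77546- - 54526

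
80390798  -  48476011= 31914787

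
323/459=19/27 = 0.70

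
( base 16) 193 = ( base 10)403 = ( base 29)dq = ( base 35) bi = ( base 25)G3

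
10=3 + 7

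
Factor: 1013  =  1013^1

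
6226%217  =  150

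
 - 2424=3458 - 5882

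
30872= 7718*4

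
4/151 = 4/151 = 0.03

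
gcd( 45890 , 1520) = 10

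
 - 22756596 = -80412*283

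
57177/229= 57177/229= 249.68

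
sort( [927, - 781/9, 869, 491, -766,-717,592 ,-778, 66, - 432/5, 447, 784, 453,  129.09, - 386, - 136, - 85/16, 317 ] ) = [ -778, - 766, - 717,- 386 ,-136, - 781/9,  -  432/5, - 85/16,66, 129.09, 317, 447, 453, 491, 592,784,869, 927]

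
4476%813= 411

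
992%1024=992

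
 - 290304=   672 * ( - 432 ) 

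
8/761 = 8/761 = 0.01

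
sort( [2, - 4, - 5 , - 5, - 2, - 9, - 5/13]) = [  -  9, - 5, - 5, - 4,  -  2 , - 5/13 , 2 ]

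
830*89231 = 74061730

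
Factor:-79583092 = -2^2 * 19895773^1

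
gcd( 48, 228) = 12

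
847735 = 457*1855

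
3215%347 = 92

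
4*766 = 3064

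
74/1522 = 37/761 =0.05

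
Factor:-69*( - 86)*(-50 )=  - 296700 = - 2^2*3^1*5^2*23^1*43^1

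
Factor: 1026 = 2^1 * 3^3 * 19^1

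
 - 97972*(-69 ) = 6760068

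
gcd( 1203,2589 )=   3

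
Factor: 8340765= 3^1*5^1*556051^1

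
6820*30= 204600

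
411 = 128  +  283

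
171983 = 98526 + 73457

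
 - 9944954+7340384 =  - 2604570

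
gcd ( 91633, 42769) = 1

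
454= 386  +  68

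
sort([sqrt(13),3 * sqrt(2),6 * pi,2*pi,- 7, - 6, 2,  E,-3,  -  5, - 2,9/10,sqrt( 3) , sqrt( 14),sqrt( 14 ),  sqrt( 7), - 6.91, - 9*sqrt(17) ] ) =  [ - 9 * sqrt( 17 ), - 7, - 6.91, - 6, - 5, - 3, - 2,9/10,sqrt(  3),2,sqrt ( 7),E , sqrt(13), sqrt( 14),sqrt (14),3*sqrt( 2) , 2*pi,6*pi]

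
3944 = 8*493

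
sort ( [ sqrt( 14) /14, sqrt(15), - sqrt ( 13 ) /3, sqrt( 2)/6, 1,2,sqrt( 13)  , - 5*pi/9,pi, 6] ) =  [ - 5*pi/9, - sqrt (13)/3, sqrt(2)/6,sqrt( 14) /14, 1,2, pi, sqrt( 13), sqrt( 15), 6 ]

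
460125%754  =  185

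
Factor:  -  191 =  - 191^1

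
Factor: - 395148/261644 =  - 663/439=-3^1*13^1*17^1*439^( - 1)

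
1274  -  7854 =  - 6580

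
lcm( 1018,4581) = 9162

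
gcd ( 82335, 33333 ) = 3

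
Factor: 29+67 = 2^5 * 3^1 =96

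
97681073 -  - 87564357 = 185245430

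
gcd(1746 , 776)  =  194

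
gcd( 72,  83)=1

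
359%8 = 7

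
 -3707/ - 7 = 529 + 4/7 = 529.57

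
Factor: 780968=2^3*41^1*2381^1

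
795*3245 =2579775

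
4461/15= 297 + 2/5  =  297.40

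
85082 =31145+53937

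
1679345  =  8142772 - 6463427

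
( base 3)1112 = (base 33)18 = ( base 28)1d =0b101001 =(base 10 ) 41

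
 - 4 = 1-5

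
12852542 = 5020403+7832139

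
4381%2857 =1524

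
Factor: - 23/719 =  - 23^1 * 719^(  -  1) 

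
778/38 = 20 + 9/19 = 20.47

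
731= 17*43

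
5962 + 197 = 6159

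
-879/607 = -2 + 335/607 = - 1.45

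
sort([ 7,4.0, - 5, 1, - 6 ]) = [ - 6, - 5, 1, 4.0,7 ]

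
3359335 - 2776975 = 582360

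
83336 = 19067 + 64269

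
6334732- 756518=5578214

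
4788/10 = 478 + 4/5 = 478.80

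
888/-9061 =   -  1+8173/9061   =  - 0.10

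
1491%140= 91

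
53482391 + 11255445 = 64737836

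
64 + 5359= 5423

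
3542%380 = 122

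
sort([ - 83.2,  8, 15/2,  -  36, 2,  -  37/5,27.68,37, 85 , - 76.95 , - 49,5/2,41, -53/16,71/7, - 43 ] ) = [  -  83.2,  -  76.95, - 49,-43,-36,-37/5, - 53/16,2,5/2,15/2, 8 , 71/7,27.68 , 37,41, 85 ]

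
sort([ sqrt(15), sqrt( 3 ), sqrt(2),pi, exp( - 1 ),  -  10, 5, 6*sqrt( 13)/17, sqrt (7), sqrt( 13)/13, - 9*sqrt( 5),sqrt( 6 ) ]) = [  -  9 * sqrt( 5 ),-10, sqrt( 13)/13, exp ( - 1), 6*sqrt( 13) /17, sqrt( 2),sqrt( 3), sqrt(6 ) , sqrt( 7),pi, sqrt(15), 5]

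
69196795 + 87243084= 156439879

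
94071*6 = 564426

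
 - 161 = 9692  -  9853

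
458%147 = 17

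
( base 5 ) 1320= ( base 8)322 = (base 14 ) 110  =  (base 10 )210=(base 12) 156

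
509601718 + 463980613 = 973582331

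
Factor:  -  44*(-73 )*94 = 2^3 * 11^1*47^1*73^1 = 301928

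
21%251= 21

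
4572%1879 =814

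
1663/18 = 92 + 7/18= 92.39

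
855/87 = 285/29 = 9.83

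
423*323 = 136629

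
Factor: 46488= 2^3*3^1*13^1*149^1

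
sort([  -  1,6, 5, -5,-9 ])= [ - 9,-5, - 1, 5, 6 ]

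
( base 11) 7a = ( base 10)87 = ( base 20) 47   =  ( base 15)5c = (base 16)57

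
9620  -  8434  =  1186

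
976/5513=976/5513= 0.18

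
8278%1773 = 1186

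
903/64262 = 903/64262 = 0.01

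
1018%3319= 1018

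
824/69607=824/69607  =  0.01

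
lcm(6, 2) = 6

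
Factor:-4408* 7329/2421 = -10768744/807 = - 2^3*3^(-1)*7^1 * 19^1 * 29^1*269^ ( - 1)*349^1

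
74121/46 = 74121/46 = 1611.33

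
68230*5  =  341150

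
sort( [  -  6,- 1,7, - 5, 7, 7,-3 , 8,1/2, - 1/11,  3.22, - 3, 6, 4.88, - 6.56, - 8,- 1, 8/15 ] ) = [ - 8,- 6.56,-6,-5, - 3, - 3,-1,-1,  -  1/11, 1/2,  8/15, 3.22, 4.88, 6,7, 7, 7, 8 ] 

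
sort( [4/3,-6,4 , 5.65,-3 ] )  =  [ - 6, -3,  4/3,4,5.65 ] 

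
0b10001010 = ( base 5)1023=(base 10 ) 138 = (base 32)4a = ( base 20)6i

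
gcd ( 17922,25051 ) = 1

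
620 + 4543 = 5163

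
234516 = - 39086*( - 6) 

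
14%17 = 14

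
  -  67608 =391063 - 458671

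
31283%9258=3509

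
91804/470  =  195 + 77/235 = 195.33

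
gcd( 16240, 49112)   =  56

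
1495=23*65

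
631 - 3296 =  - 2665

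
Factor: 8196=2^2*3^1*683^1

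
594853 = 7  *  84979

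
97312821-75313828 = 21998993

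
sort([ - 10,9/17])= [ - 10,9/17] 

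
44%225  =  44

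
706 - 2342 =  -  1636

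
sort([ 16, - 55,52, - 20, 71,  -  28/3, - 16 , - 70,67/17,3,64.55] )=[ - 70, - 55, - 20, - 16 , - 28/3,3, 67/17 , 16, 52,64.55, 71] 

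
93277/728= 128+93/728 = 128.13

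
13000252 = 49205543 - 36205291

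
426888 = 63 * 6776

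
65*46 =2990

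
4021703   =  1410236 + 2611467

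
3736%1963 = 1773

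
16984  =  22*772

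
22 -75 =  - 53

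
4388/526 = 2194/263 = 8.34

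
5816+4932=10748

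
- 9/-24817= 9/24817  =  0.00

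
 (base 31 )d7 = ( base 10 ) 410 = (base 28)EI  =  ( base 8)632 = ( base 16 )19A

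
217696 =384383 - 166687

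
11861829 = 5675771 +6186058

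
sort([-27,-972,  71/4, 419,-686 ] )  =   [ -972, - 686, - 27, 71/4 , 419]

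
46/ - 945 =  - 46/945 = - 0.05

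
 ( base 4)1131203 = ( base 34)563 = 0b1011101100011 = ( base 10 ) 5987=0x1763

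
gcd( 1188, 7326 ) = 198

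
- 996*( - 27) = 26892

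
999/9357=333/3119 = 0.11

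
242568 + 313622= 556190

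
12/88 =3/22 = 0.14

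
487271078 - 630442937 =-143171859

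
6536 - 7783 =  - 1247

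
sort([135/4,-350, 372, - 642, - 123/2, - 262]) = [ - 642,-350,  -  262, - 123/2,135/4,372]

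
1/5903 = 1/5903 = 0.00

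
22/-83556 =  - 1/3798 = -0.00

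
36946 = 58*637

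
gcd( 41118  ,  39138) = 66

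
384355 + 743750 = 1128105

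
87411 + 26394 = 113805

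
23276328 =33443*696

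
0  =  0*78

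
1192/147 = 1192/147=8.11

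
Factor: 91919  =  17^1*5407^1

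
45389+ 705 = 46094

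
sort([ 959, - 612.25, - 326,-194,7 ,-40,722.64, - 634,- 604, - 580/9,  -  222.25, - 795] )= [ - 795, - 634,  -  612.25, - 604, - 326, - 222.25, - 194,-580/9, - 40 , 7 , 722.64,959 ] 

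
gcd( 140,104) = 4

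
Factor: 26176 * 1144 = 29945344=2^9*11^1*13^1 * 409^1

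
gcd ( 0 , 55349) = 55349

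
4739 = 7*677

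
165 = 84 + 81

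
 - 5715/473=  -  5715/473= -12.08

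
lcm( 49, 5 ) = 245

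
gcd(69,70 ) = 1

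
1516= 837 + 679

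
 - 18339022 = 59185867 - 77524889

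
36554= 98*373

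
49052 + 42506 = 91558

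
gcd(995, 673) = 1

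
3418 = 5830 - 2412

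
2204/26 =1102/13 = 84.77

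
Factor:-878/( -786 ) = 3^( - 1 )*131^(- 1)*439^1=439/393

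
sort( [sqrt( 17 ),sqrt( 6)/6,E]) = [sqrt( 6 ) /6, E, sqrt( 17 )]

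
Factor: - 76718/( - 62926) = 89/73=73^ ( - 1)*89^1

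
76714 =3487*22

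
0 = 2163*0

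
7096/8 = 887 = 887.00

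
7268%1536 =1124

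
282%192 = 90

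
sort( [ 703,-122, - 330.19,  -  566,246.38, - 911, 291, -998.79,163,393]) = [ - 998.79  , - 911, - 566,  -  330.19 , - 122 , 163 , 246.38,291,393, 703 ] 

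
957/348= 11/4 = 2.75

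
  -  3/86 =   -  1 + 83/86 = -0.03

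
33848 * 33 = 1116984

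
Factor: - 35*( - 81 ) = 3^4*5^1*7^1 = 2835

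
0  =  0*3959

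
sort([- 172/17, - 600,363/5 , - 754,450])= [-754, - 600, - 172/17,363/5,450 ] 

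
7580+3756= 11336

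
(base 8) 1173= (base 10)635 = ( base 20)1BF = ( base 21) 195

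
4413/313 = 14 + 31/313 = 14.10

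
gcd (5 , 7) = 1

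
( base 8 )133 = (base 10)91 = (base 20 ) 4B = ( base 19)4F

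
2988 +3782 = 6770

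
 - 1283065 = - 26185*49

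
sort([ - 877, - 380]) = [ - 877,  -  380] 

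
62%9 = 8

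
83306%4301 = 1587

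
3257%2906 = 351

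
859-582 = 277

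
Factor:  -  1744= -2^4*109^1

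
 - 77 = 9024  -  9101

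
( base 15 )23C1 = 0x1db6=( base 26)b6e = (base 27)abj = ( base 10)7606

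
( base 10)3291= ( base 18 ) a2f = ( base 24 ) 5h3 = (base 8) 6333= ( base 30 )3jl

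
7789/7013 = 7789/7013 = 1.11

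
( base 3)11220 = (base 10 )132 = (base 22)60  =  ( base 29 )4G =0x84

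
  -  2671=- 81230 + 78559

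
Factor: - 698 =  - 2^1 * 349^1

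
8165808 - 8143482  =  22326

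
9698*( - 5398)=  - 52349804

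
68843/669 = 102+605/669 = 102.90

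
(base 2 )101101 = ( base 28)1h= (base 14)33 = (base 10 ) 45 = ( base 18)29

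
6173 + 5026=11199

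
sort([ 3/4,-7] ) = [ - 7, 3/4] 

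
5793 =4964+829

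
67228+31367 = 98595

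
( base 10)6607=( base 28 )8BR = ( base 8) 14717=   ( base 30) 7A7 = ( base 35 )5dr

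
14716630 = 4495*3274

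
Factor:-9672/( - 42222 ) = 2^2*13^1*227^( - 1 ) = 52/227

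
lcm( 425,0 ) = 0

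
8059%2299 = 1162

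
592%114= 22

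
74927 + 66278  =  141205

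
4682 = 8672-3990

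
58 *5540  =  321320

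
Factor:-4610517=-3^1*1536839^1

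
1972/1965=1972/1965=1.00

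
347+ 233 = 580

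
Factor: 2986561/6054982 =2^(-1) * 31^ ( - 1)*61^ (- 1 )*1601^ (- 1)*2986561^1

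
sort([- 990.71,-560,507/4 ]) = [  -  990.71,  -  560, 507/4]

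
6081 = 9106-3025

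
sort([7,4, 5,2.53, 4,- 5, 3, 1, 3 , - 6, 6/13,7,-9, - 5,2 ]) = [-9 ,-6,  -  5, - 5,6/13,  1, 2, 2.53 , 3,3 , 4, 4,5,7,7]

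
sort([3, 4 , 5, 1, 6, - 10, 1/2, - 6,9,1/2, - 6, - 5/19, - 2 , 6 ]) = [-10, - 6, - 6, - 2,-5/19, 1/2, 1/2,1,3,4 , 5,6,6,  9] 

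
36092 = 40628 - 4536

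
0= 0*7727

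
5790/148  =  39 + 9/74=39.12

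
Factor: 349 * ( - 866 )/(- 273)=2^1*3^(- 1 )*7^( - 1)*13^( - 1)*349^1*433^1 = 302234/273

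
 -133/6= - 133/6 = - 22.17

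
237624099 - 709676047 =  - 472051948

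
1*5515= 5515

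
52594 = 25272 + 27322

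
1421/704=2 + 13/704 = 2.02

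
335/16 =20 + 15/16 = 20.94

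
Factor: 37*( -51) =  - 1887 = -3^1* 17^1*37^1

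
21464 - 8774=12690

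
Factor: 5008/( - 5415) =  -2^4*3^(-1)*5^( -1 )*19^(  -  2)*313^1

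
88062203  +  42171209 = 130233412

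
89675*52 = 4663100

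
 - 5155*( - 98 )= 505190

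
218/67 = 3 + 17/67  =  3.25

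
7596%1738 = 644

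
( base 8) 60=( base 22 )24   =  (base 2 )110000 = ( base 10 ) 48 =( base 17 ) 2e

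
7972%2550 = 322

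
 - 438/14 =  - 219/7 = - 31.29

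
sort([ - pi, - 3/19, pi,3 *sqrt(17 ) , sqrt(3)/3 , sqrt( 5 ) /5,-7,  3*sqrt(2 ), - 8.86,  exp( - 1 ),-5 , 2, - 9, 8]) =[ - 9, - 8.86, - 7, - 5, - pi, - 3/19 , exp( -1 ), sqrt(  5) /5, sqrt(3 )/3,2,pi , 3 * sqrt ( 2), 8,  3*sqrt(17) ] 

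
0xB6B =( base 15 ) ced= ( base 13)143b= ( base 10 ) 2923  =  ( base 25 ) 4gn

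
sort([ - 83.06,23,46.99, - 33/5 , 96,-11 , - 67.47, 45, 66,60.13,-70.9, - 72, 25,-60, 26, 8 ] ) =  [ - 83.06, - 72, - 70.9, - 67.47,  -  60,-11, -33/5,8,23,  25, 26, 45, 46.99,60.13,  66,96] 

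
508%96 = 28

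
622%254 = 114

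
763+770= 1533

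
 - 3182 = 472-3654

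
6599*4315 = 28474685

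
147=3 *49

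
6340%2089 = 73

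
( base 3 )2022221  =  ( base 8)3243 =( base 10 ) 1699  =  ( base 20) 44j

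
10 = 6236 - 6226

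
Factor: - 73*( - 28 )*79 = 2^2*7^1*73^1*79^1 = 161476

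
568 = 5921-5353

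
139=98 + 41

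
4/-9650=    - 1+4823/4825= -0.00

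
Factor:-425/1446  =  -2^ ( - 1)*3^( - 1) * 5^2*17^1*241^(  -  1)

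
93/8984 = 93/8984 = 0.01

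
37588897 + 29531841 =67120738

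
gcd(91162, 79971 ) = 19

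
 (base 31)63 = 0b10111101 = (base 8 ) 275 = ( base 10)189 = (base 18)A9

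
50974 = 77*662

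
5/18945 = 1/3789 = 0.00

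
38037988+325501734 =363539722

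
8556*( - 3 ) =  - 25668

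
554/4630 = 277/2315 = 0.12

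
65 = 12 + 53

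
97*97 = 9409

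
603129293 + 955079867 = 1558209160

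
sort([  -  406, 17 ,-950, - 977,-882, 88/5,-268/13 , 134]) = [ -977,-950, - 882, - 406, - 268/13, 17,88/5, 134 ] 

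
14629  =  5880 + 8749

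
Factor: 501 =3^1*167^1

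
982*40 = 39280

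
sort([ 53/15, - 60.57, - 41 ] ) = [ - 60.57, - 41,53/15] 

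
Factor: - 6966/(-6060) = 1161/1010 = 2^( - 1)*3^3* 5^ ( - 1)*43^1*101^ ( -1 )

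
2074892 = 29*71548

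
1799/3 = 599 + 2/3 = 599.67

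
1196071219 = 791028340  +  405042879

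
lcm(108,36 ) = 108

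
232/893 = 232/893= 0.26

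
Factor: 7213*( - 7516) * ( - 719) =2^2*719^1  *  1879^1*7213^1 = 38979080852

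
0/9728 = 0 = 0.00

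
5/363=5/363 = 0.01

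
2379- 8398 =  - 6019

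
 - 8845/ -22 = 8845/22 = 402.05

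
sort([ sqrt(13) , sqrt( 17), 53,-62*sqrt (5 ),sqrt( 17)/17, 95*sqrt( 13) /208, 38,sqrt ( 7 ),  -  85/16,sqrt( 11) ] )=[ - 62*sqrt( 5),  -  85/16, sqrt ( 17)/17,95*sqrt( 13)/208,sqrt( 7),sqrt( 11), sqrt(13), sqrt(17), 38,53] 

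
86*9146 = 786556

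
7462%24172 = 7462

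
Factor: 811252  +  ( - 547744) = 263508= 2^2 * 3^1*7^1*3137^1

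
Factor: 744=2^3*3^1 * 31^1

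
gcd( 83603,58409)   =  13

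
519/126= 4 +5/42 = 4.12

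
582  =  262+320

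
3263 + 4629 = 7892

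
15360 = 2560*6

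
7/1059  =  7/1059 = 0.01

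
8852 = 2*4426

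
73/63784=73/63784   =  0.00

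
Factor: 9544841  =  41^1 * 232801^1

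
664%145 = 84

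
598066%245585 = 106896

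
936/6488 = 117/811 = 0.14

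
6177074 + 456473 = 6633547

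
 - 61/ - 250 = 61/250 = 0.24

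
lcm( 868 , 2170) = 4340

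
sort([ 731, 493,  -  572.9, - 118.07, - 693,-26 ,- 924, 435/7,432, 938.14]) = [ - 924,- 693, - 572.9 ,  -  118.07, - 26,435/7, 432,  493,731,938.14 ]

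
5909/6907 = 5909/6907 = 0.86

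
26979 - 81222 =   -  54243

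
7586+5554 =13140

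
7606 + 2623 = 10229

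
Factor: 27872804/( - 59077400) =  - 2^(-1)*5^( - 2 )*67^1*104003^1*295387^(  -  1 )=-6968201/14769350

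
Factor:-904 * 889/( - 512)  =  100457/64= 2^( - 6 )*7^1*113^1*127^1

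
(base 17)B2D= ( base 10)3226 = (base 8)6232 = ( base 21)76D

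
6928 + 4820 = 11748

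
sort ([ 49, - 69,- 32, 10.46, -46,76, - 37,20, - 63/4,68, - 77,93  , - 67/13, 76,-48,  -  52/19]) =[ - 77,  -  69,-48, - 46, - 37,- 32, - 63/4, - 67/13, - 52/19,10.46,20, 49 , 68, 76,76,93]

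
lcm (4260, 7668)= 38340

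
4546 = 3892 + 654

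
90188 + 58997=149185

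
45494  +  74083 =119577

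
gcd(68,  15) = 1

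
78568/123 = 638 + 94/123 = 638.76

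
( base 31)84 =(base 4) 3330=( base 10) 252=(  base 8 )374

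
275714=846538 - 570824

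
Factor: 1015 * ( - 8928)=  - 9061920= - 2^5*3^2 * 5^1 * 7^1*29^1 * 31^1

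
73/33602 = 73/33602 = 0.00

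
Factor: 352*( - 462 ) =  - 162624 = - 2^6*3^1*7^1*11^2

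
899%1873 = 899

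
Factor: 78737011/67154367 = 3^( - 1) * 7^( - 1)*103^1*293^1*353^( - 1)*2609^1*9059^(-1 )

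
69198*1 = 69198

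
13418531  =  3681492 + 9737039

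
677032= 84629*8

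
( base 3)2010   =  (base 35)1m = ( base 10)57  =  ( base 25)27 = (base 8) 71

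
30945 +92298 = 123243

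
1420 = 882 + 538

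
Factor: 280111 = 13^1*29^1*743^1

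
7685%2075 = 1460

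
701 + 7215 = 7916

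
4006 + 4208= 8214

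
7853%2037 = 1742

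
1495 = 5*299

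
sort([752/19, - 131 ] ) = [- 131,  752/19] 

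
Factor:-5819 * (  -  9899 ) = 11^1*19^1 * 23^2 * 521^1 =57602281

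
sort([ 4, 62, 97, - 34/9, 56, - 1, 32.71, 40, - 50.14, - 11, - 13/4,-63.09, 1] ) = [ - 63.09, - 50.14, - 11,  -  34/9, - 13/4, - 1, 1, 4,32.71, 40, 56,62 , 97] 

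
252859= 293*863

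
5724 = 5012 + 712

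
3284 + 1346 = 4630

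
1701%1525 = 176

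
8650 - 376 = 8274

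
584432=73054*8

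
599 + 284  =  883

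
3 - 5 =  - 2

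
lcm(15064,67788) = 135576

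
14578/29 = 502 + 20/29 =502.69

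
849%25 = 24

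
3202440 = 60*53374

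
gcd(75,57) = 3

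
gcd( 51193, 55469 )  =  1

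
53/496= 53/496 = 0.11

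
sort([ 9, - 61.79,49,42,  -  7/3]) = [ - 61.79 , - 7/3,9, 42,49] 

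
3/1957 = 3/1957=0.00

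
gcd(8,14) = 2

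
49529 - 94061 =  - 44532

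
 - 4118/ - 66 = 2059/33 = 62.39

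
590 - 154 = 436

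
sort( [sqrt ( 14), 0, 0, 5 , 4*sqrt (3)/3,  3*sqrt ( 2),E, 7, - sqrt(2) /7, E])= [-sqrt(2 )/7, 0,0,4*sqrt( 3)/3, E,E, sqrt( 14), 3 * sqrt( 2), 5, 7]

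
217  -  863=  - 646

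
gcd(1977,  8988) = 3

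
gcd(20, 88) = 4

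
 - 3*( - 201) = 603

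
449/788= 449/788  =  0.57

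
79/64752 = 79/64752 = 0.00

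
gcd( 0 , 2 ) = 2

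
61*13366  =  815326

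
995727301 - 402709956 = 593017345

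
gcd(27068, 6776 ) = 4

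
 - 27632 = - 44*628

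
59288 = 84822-25534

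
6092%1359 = 656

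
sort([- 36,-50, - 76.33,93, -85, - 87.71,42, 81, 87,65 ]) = [-87.71, - 85, - 76.33, - 50,-36,  42,  65,81, 87, 93]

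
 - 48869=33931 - 82800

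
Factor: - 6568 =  - 2^3*821^1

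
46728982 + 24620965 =71349947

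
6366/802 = 7+376/401 = 7.94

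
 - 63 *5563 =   -  350469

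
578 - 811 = -233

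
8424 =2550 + 5874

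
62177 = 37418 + 24759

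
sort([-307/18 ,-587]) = [ - 587,-307/18 ] 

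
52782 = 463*114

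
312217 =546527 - 234310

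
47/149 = 47/149  =  0.32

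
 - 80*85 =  - 6800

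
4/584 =1/146 = 0.01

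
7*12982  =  90874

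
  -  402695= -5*80539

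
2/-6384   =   - 1+3191/3192 =- 0.00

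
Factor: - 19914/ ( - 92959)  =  2^1*3^1*3319^1*92959^(-1 )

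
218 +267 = 485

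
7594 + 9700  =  17294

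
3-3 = 0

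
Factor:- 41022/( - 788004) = 43/826 = 2^( - 1) * 7^( - 1)*43^1*59^(-1)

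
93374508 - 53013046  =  40361462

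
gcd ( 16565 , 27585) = 5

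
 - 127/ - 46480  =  127/46480 = 0.00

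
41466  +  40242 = 81708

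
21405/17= 21405/17 =1259.12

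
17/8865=17/8865 = 0.00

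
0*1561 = 0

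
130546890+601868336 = 732415226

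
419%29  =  13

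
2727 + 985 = 3712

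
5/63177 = 5/63177 = 0.00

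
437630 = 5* 87526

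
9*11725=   105525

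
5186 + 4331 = 9517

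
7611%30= 21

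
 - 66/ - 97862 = 33/48931 = 0.00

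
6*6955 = 41730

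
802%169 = 126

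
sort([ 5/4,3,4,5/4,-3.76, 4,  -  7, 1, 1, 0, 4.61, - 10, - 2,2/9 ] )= [-10, - 7,-3.76, - 2, 0,2/9, 1,1,5/4, 5/4 , 3,4,4, 4.61]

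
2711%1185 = 341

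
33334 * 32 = 1066688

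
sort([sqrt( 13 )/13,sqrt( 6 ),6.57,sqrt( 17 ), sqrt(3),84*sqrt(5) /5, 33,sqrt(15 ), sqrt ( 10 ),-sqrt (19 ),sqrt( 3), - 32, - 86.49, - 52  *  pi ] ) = [ - 52*pi ,-86.49, - 32, - sqrt( 19), sqrt( 13) /13, sqrt(3),sqrt( 3),sqrt( 6 ), sqrt( 10), sqrt (15),  sqrt( 17), 6.57, 33 , 84 * sqrt( 5 )/5 ] 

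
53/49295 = 53/49295 = 0.00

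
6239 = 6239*1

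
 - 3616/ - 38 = 95 +3/19 = 95.16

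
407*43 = 17501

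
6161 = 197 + 5964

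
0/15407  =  0 = 0.00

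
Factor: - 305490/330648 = - 2^( - 2)*5^1*17^1*23^(-1) = - 85/92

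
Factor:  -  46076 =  - 2^2*11519^1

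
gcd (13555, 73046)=1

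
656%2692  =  656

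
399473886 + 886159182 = 1285633068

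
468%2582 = 468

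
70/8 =8 + 3/4 = 8.75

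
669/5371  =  669/5371  =  0.12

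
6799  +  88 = 6887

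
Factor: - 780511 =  - 59^1*13229^1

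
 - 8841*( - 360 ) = 3182760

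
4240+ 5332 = 9572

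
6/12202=3/6101=0.00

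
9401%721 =28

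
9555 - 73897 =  - 64342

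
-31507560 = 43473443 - 74981003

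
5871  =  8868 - 2997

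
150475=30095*5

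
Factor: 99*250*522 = 2^2*3^4*5^3 * 11^1*29^1=12919500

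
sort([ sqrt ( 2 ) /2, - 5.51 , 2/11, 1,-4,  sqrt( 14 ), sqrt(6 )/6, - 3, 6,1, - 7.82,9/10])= [ - 7.82,-5.51, - 4, - 3,2/11,sqrt(6)/6, sqrt( 2) /2 , 9/10 , 1, 1, sqrt(14), 6]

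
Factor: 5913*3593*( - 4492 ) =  - 2^2 * 3^4*73^1 *1123^1* 3593^1 = - 95434377228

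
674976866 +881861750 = 1556838616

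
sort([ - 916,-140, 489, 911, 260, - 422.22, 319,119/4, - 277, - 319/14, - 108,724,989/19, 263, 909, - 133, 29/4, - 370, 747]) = [ - 916,- 422.22, - 370, - 277, - 140, - 133, - 108, - 319/14, 29/4, 119/4, 989/19 , 260, 263,  319, 489, 724,747, 909,  911]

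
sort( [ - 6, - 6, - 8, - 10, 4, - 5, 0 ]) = [ - 10, - 8,  -  6, - 6, - 5 , 0, 4]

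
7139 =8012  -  873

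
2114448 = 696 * 3038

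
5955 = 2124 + 3831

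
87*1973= 171651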